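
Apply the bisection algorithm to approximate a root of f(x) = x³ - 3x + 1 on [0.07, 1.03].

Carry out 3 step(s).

f(x) = x³ - 3x + 1
Initial interval: [0.07, 1.03]

Iteration 1:
  c_1 = (0.070000 + 1.030000)/2 = 0.550000
  f(c_1) = f(0.550000) = -0.483625
  f(a) × f(c) < 0, new interval: [0.070000, 0.550000]
Iteration 2:
  c_2 = (0.070000 + 0.550000)/2 = 0.310000
  f(c_2) = f(0.310000) = 0.099791
  f(a) × f(c) ≥ 0, new interval: [0.310000, 0.550000]
Iteration 3:
  c_3 = (0.310000 + 0.550000)/2 = 0.430000
  f(c_3) = f(0.430000) = -0.210493
  f(a) × f(c) < 0, new interval: [0.310000, 0.430000]

After 3 iteration(s), the approximation is c_3 = 0.430000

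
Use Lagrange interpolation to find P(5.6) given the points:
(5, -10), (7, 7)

Lagrange interpolation formula:
P(x) = Σ yᵢ × Lᵢ(x)
where Lᵢ(x) = Π_{j≠i} (x - xⱼ)/(xᵢ - xⱼ)

L_0(5.6) = (5.6 - 7)/(5 - 7) = 0.700000
L_1(5.6) = (5.6 - 5)/(7 - 5) = 0.300000

P(5.6) = (-10)×L_0(5.6) + 7×L_1(5.6)
P(5.6) = -4.900000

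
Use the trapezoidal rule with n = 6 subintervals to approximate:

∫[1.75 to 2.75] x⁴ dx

f(x) = x⁴
a = 1.75, b = 2.75, n = 6
h = (b - a)/n = 0.166667

Trapezoidal rule: (h/2)[f(x₀) + 2f(x₁) + 2f(x₂) + ... + f(xₙ)]

x_0 = 1.7500, f(x_0) = 9.378906, coefficient = 1
x_1 = 1.9167, f(x_1) = 13.495419, coefficient = 2
x_2 = 2.0833, f(x_2) = 18.838011, coefficient = 2
x_3 = 2.2500, f(x_3) = 25.628906, coefficient = 2
x_4 = 2.4167, f(x_4) = 34.108845, coefficient = 2
x_5 = 2.5833, f(x_5) = 44.537085, coefficient = 2
x_6 = 2.7500, f(x_6) = 57.191406, coefficient = 1

I ≈ (0.166667/2) × 339.786844 = 28.315570
Exact value: 28.172656
Error: 0.142914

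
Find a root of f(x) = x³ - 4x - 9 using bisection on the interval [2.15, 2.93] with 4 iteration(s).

f(x) = x³ - 4x - 9
Initial interval: [2.15, 2.93]

Iteration 1:
  c_1 = (2.150000 + 2.930000)/2 = 2.540000
  f(c_1) = f(2.540000) = -2.772936
  f(a) × f(c) ≥ 0, new interval: [2.540000, 2.930000]
Iteration 2:
  c_2 = (2.540000 + 2.930000)/2 = 2.735000
  f(c_2) = f(2.735000) = 0.518415
  f(a) × f(c) < 0, new interval: [2.540000, 2.735000]
Iteration 3:
  c_3 = (2.540000 + 2.735000)/2 = 2.637500
  f(c_3) = f(2.637500) = -1.202479
  f(a) × f(c) ≥ 0, new interval: [2.637500, 2.735000]
Iteration 4:
  c_4 = (2.637500 + 2.735000)/2 = 2.686250
  f(c_4) = f(2.686250) = -0.361184
  f(a) × f(c) ≥ 0, new interval: [2.686250, 2.735000]

After 4 iteration(s), the approximation is c_4 = 2.686250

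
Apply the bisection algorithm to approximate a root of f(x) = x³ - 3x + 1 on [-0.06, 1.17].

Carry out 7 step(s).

f(x) = x³ - 3x + 1
Initial interval: [-0.06, 1.17]

Iteration 1:
  c_1 = (-0.060000 + 1.170000)/2 = 0.555000
  f(c_1) = f(0.555000) = -0.494046
  f(a) × f(c) < 0, new interval: [-0.060000, 0.555000]
Iteration 2:
  c_2 = (-0.060000 + 0.555000)/2 = 0.247500
  f(c_2) = f(0.247500) = 0.272661
  f(a) × f(c) ≥ 0, new interval: [0.247500, 0.555000]
Iteration 3:
  c_3 = (0.247500 + 0.555000)/2 = 0.401250
  f(c_3) = f(0.401250) = -0.139148
  f(a) × f(c) < 0, new interval: [0.247500, 0.401250]
Iteration 4:
  c_4 = (0.247500 + 0.401250)/2 = 0.324375
  f(c_4) = f(0.324375) = 0.061005
  f(a) × f(c) ≥ 0, new interval: [0.324375, 0.401250]
Iteration 5:
  c_5 = (0.324375 + 0.401250)/2 = 0.362812
  f(c_5) = f(0.362812) = -0.040679
  f(a) × f(c) < 0, new interval: [0.324375, 0.362812]
Iteration 6:
  c_6 = (0.324375 + 0.362812)/2 = 0.343594
  f(c_6) = f(0.343594) = 0.009782
  f(a) × f(c) ≥ 0, new interval: [0.343594, 0.362812]
Iteration 7:
  c_7 = (0.343594 + 0.362812)/2 = 0.353203
  f(c_7) = f(0.353203) = -0.015546
  f(a) × f(c) < 0, new interval: [0.343594, 0.353203]

After 7 iteration(s), the approximation is c_7 = 0.353203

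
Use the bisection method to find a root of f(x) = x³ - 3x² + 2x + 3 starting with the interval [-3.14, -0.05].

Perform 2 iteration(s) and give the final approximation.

f(x) = x³ - 3x² + 2x + 3
Initial interval: [-3.14, -0.05]

Iteration 1:
  c_1 = (-3.140000 + (-0.050000))/2 = -1.595000
  f(c_1) = f(-1.595000) = -11.879795
  f(a) × f(c) ≥ 0, new interval: [-1.595000, -0.050000]
Iteration 2:
  c_2 = (-1.595000 + (-0.050000))/2 = -0.822500
  f(c_2) = f(-0.822500) = -1.230945
  f(a) × f(c) ≥ 0, new interval: [-0.822500, -0.050000]

After 2 iteration(s), the approximation is c_2 = -0.822500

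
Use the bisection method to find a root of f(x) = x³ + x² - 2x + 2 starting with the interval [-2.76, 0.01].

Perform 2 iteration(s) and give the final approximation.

f(x) = x³ + x² - 2x + 2
Initial interval: [-2.76, 0.01]

Iteration 1:
  c_1 = (-2.760000 + 0.010000)/2 = -1.375000
  f(c_1) = f(-1.375000) = 4.041016
  f(a) × f(c) < 0, new interval: [-2.760000, -1.375000]
Iteration 2:
  c_2 = (-2.760000 + (-1.375000))/2 = -2.067500
  f(c_2) = f(-2.067500) = 1.571911
  f(a) × f(c) < 0, new interval: [-2.760000, -2.067500]

After 2 iteration(s), the approximation is c_2 = -2.067500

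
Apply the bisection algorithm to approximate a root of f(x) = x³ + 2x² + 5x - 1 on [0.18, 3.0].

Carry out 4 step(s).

f(x) = x³ + 2x² + 5x - 1
Initial interval: [0.18, 3.0]

Iteration 1:
  c_1 = (0.180000 + 3.000000)/2 = 1.590000
  f(c_1) = f(1.590000) = 16.025879
  f(a) × f(c) < 0, new interval: [0.180000, 1.590000]
Iteration 2:
  c_2 = (0.180000 + 1.590000)/2 = 0.885000
  f(c_2) = f(0.885000) = 5.684604
  f(a) × f(c) < 0, new interval: [0.180000, 0.885000]
Iteration 3:
  c_3 = (0.180000 + 0.885000)/2 = 0.532500
  f(c_3) = f(0.532500) = 2.380606
  f(a) × f(c) < 0, new interval: [0.180000, 0.532500]
Iteration 4:
  c_4 = (0.180000 + 0.532500)/2 = 0.356250
  f(c_4) = f(0.356250) = 1.080291
  f(a) × f(c) < 0, new interval: [0.180000, 0.356250]

After 4 iteration(s), the approximation is c_4 = 0.356250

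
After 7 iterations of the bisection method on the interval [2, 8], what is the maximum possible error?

Bisection error bound: |error| ≤ (b-a)/2^n
|error| ≤ (8 - 2)/2^7 = 6/2^7
|error| ≤ 0.0468750000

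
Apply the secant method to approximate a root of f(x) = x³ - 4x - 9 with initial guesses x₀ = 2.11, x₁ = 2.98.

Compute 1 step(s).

f(x) = x³ - 4x - 9
x₀ = 2.11, x₁ = 2.98

Secant formula: x_{n+1} = x_n - f(x_n)(x_n - x_{n-1})/(f(x_n) - f(x_{n-1}))

Iteration 1:
  f(2.110000) = -8.046069
  f(2.980000) = 5.543592
  x_2 = 2.980000 - 5.543592×(2.980000 - 2.110000)/(5.543592 - (-8.046069))
       = 2.625103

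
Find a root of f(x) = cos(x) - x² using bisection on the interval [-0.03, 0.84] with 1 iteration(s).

f(x) = cos(x) - x²
Initial interval: [-0.03, 0.84]

Iteration 1:
  c_1 = (-0.030000 + 0.840000)/2 = 0.405000
  f(c_1) = f(0.405000) = 0.755077
  f(a) × f(c) ≥ 0, new interval: [0.405000, 0.840000]

After 1 iteration(s), the approximation is c_1 = 0.405000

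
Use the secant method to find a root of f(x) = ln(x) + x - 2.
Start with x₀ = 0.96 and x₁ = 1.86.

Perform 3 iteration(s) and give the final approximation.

f(x) = ln(x) + x - 2
x₀ = 0.96, x₁ = 1.86

Secant formula: x_{n+1} = x_n - f(x_n)(x_n - x_{n-1})/(f(x_n) - f(x_{n-1}))

Iteration 1:
  f(0.960000) = -1.080822
  f(1.860000) = 0.480576
  x_2 = 1.860000 - 0.480576×(1.860000 - 0.960000)/(0.480576 - (-1.080822))
       = 1.582993
Iteration 2:
  f(1.860000) = 0.480576
  f(1.582993) = 0.042310
  x_3 = 1.582993 - 0.042310×(1.582993 - 1.860000)/(0.042310 - 0.480576)
       = 1.556251
Iteration 3:
  f(1.582993) = 0.042310
  f(1.556251) = -0.001470
  x_4 = 1.556251 - (-0.001470)×(1.556251 - 1.582993)/(-0.001470 - 0.042310)
       = 1.557148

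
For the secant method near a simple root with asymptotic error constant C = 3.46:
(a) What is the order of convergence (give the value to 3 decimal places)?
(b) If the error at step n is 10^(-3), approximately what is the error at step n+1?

(a) Secant method has superlinear convergence with order φ = (1+√5)/2 ≈ 1.618.
    This means |e_{n+1}| ≈ C|e_n|^1.618.

(b) With |e_n| = 10^(-3) and C = 3.46:
    |e_{n+1}| ≈ 3.46 × (10^(-3))^1.618 = 3.46 × 10^(-4.85)

(a) ≈ 1.618 (golden ratio); (b) |e_{n+1}| ≈ 4.841e-05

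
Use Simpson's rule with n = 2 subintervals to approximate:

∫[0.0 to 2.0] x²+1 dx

f(x) = x²+1
a = 0.0, b = 2.0, n = 2
h = (b - a)/n = 1.000000

Simpson's rule: (h/3)[f(x₀) + 4f(x₁) + 2f(x₂) + ... + f(xₙ)]

x_0 = 0.0000, f(x_0) = 1.000000, coefficient = 1
x_1 = 1.0000, f(x_1) = 2.000000, coefficient = 4
x_2 = 2.0000, f(x_2) = 5.000000, coefficient = 1

I ≈ (1.000000/3) × 14.000000 = 4.666667
Exact value: 4.666667
Error: 0.000000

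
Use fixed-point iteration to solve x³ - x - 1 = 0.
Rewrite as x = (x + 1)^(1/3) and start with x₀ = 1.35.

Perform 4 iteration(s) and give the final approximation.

Equation: x³ - x - 1 = 0
Fixed-point form: x = (x + 1)^(1/3)
x₀ = 1.35

x_1 = g(1.350000) = 1.329503
x_2 = g(1.329503) = 1.325626
x_3 = g(1.325626) = 1.324890
x_4 = g(1.324890) = 1.324751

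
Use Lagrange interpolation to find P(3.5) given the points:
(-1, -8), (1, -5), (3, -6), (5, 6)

Lagrange interpolation formula:
P(x) = Σ yᵢ × Lᵢ(x)
where Lᵢ(x) = Π_{j≠i} (x - xⱼ)/(xᵢ - xⱼ)

L_0(3.5) = (3.5 - 1)/(-1 - 1) × (3.5 - 3)/(-1 - 3) × (3.5 - 5)/(-1 - 5) = 0.039062
L_1(3.5) = (3.5 - (-1))/(1 - (-1)) × (3.5 - 3)/(1 - 3) × (3.5 - 5)/(1 - 5) = -0.210938
L_2(3.5) = (3.5 - (-1))/(3 - (-1)) × (3.5 - 1)/(3 - 1) × (3.5 - 5)/(3 - 5) = 1.054688
L_3(3.5) = (3.5 - (-1))/(5 - (-1)) × (3.5 - 1)/(5 - 1) × (3.5 - 3)/(5 - 3) = 0.117188

P(3.5) = (-8)×L_0(3.5) + (-5)×L_1(3.5) + (-6)×L_2(3.5) + 6×L_3(3.5)
P(3.5) = -4.882812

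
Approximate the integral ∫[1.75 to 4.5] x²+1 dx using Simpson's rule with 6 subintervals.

f(x) = x²+1
a = 1.75, b = 4.5, n = 6
h = (b - a)/n = 0.458333

Simpson's rule: (h/3)[f(x₀) + 4f(x₁) + 2f(x₂) + ... + f(xₙ)]

x_0 = 1.7500, f(x_0) = 4.062500, coefficient = 1
x_1 = 2.2083, f(x_1) = 5.876736, coefficient = 4
x_2 = 2.6667, f(x_2) = 8.111111, coefficient = 2
x_3 = 3.1250, f(x_3) = 10.765625, coefficient = 4
x_4 = 3.5833, f(x_4) = 13.840278, coefficient = 2
x_5 = 4.0417, f(x_5) = 17.335069, coefficient = 4
x_6 = 4.5000, f(x_6) = 21.250000, coefficient = 1

I ≈ (0.458333/3) × 205.125000 = 31.338542
Exact value: 31.338542
Error: 0.000000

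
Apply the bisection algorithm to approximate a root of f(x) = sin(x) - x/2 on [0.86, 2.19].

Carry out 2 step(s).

f(x) = sin(x) - x/2
Initial interval: [0.86, 2.19]

Iteration 1:
  c_1 = (0.860000 + 2.190000)/2 = 1.525000
  f(c_1) = f(1.525000) = 0.236452
  f(a) × f(c) ≥ 0, new interval: [1.525000, 2.190000]
Iteration 2:
  c_2 = (1.525000 + 2.190000)/2 = 1.857500
  f(c_2) = f(1.857500) = 0.030431
  f(a) × f(c) ≥ 0, new interval: [1.857500, 2.190000]

After 2 iteration(s), the approximation is c_2 = 1.857500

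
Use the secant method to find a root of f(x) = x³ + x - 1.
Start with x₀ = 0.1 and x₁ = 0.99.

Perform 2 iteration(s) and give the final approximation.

f(x) = x³ + x - 1
x₀ = 0.1, x₁ = 0.99

Secant formula: x_{n+1} = x_n - f(x_n)(x_n - x_{n-1})/(f(x_n) - f(x_{n-1}))

Iteration 1:
  f(0.100000) = -0.899000
  f(0.990000) = 0.960299
  x_2 = 0.990000 - 0.960299×(0.990000 - 0.100000)/(0.960299 - (-0.899000))
       = 0.530329
Iteration 2:
  f(0.990000) = 0.960299
  f(0.530329) = -0.320517
  x_3 = 0.530329 - (-0.320517)×(0.530329 - 0.990000)/(-0.320517 - 0.960299)
       = 0.645359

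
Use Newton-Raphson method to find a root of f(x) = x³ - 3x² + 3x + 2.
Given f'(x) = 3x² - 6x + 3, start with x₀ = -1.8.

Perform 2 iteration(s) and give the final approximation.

f(x) = x³ - 3x² + 3x + 2
f'(x) = 3x² - 6x + 3
x₀ = -1.8

Newton-Raphson formula: x_{n+1} = x_n - f(x_n)/f'(x_n)

Iteration 1:
  f(-1.800000) = -18.952000
  f'(-1.800000) = 23.520000
  x_1 = -1.800000 - (-18.952000)/23.520000 = -0.994218
Iteration 2:
  f(-0.994218) = -4.930813
  f'(-0.994218) = 11.930713
  x_2 = -0.994218 - (-4.930813)/11.930713 = -0.580930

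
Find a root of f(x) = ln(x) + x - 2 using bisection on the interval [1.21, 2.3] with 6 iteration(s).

f(x) = ln(x) + x - 2
Initial interval: [1.21, 2.3]

Iteration 1:
  c_1 = (1.210000 + 2.300000)/2 = 1.755000
  f(c_1) = f(1.755000) = 0.317469
  f(a) × f(c) < 0, new interval: [1.210000, 1.755000]
Iteration 2:
  c_2 = (1.210000 + 1.755000)/2 = 1.482500
  f(c_2) = f(1.482500) = -0.123770
  f(a) × f(c) ≥ 0, new interval: [1.482500, 1.755000]
Iteration 3:
  c_3 = (1.482500 + 1.755000)/2 = 1.618750
  f(c_3) = f(1.618750) = 0.100404
  f(a) × f(c) < 0, new interval: [1.482500, 1.618750]
Iteration 4:
  c_4 = (1.482500 + 1.618750)/2 = 1.550625
  f(c_4) = f(1.550625) = -0.010717
  f(a) × f(c) ≥ 0, new interval: [1.550625, 1.618750]
Iteration 5:
  c_5 = (1.550625 + 1.618750)/2 = 1.584687
  f(c_5) = f(1.584687) = 0.045075
  f(a) × f(c) < 0, new interval: [1.550625, 1.584687]
Iteration 6:
  c_6 = (1.550625 + 1.584687)/2 = 1.567656
  f(c_6) = f(1.567656) = 0.017238
  f(a) × f(c) < 0, new interval: [1.550625, 1.567656]

After 6 iteration(s), the approximation is c_6 = 1.567656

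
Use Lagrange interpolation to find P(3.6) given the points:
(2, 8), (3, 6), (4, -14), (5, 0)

Lagrange interpolation formula:
P(x) = Σ yᵢ × Lᵢ(x)
where Lᵢ(x) = Π_{j≠i} (x - xⱼ)/(xᵢ - xⱼ)

L_0(3.6) = (3.6 - 3)/(2 - 3) × (3.6 - 4)/(2 - 4) × (3.6 - 5)/(2 - 5) = -0.056000
L_1(3.6) = (3.6 - 2)/(3 - 2) × (3.6 - 4)/(3 - 4) × (3.6 - 5)/(3 - 5) = 0.448000
L_2(3.6) = (3.6 - 2)/(4 - 2) × (3.6 - 3)/(4 - 3) × (3.6 - 5)/(4 - 5) = 0.672000
L_3(3.6) = (3.6 - 2)/(5 - 2) × (3.6 - 3)/(5 - 3) × (3.6 - 4)/(5 - 4) = -0.064000

P(3.6) = 8×L_0(3.6) + 6×L_1(3.6) + (-14)×L_2(3.6) + 0×L_3(3.6)
P(3.6) = -7.168000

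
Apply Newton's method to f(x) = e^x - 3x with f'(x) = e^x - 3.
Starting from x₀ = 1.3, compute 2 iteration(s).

f(x) = e^x - 3x
f'(x) = e^x - 3
x₀ = 1.3

Newton-Raphson formula: x_{n+1} = x_n - f(x_n)/f'(x_n)

Iteration 1:
  f(1.300000) = -0.230703
  f'(1.300000) = 0.669297
  x_1 = 1.300000 - (-0.230703)/0.669297 = 1.644695
Iteration 2:
  f(1.644695) = 0.245345
  f'(1.644695) = 2.179431
  x_2 = 1.644695 - 0.245345/2.179431 = 1.532122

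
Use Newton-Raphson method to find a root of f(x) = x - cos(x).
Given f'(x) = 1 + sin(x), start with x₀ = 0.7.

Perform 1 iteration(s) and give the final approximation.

f(x) = x - cos(x)
f'(x) = 1 + sin(x)
x₀ = 0.7

Newton-Raphson formula: x_{n+1} = x_n - f(x_n)/f'(x_n)

Iteration 1:
  f(0.700000) = -0.064842
  f'(0.700000) = 1.644218
  x_1 = 0.700000 - (-0.064842)/1.644218 = 0.739436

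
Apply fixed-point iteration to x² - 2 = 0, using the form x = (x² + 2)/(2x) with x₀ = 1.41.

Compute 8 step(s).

Equation: x² - 2 = 0
Fixed-point form: x = (x² + 2)/(2x)
x₀ = 1.41

x_1 = g(1.410000) = 1.414220
x_2 = g(1.414220) = 1.414214
x_3 = g(1.414214) = 1.414214
x_4 = g(1.414214) = 1.414214
x_5 = g(1.414214) = 1.414214
x_6 = g(1.414214) = 1.414214
x_7 = g(1.414214) = 1.414214
x_8 = g(1.414214) = 1.414214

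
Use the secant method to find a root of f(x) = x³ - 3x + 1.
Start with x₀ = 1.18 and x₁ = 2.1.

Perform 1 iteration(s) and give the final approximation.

f(x) = x³ - 3x + 1
x₀ = 1.18, x₁ = 2.1

Secant formula: x_{n+1} = x_n - f(x_n)(x_n - x_{n-1})/(f(x_n) - f(x_{n-1}))

Iteration 1:
  f(1.180000) = -0.896968
  f(2.100000) = 3.961000
  x_2 = 2.100000 - 3.961000×(2.100000 - 1.180000)/(3.961000 - (-0.896968))
       = 1.349867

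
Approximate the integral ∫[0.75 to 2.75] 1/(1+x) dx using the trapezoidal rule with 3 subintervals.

f(x) = 1/(1+x)
a = 0.75, b = 2.75, n = 3
h = (b - a)/n = 0.666667

Trapezoidal rule: (h/2)[f(x₀) + 2f(x₁) + 2f(x₂) + ... + f(xₙ)]

x_0 = 0.7500, f(x_0) = 0.571429, coefficient = 1
x_1 = 1.4167, f(x_1) = 0.413793, coefficient = 2
x_2 = 2.0833, f(x_2) = 0.324324, coefficient = 2
x_3 = 2.7500, f(x_3) = 0.266667, coefficient = 1

I ≈ (0.666667/2) × 2.314330 = 0.771443
Exact value: 0.762140
Error: 0.009303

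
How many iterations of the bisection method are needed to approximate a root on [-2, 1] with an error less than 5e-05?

We need (b-a)/2^n ≤ 5e-05
(1 - (-2))/2^n ≤ 5e-05
3/2^n ≤ 5e-05
2^n ≥ 60000
n ≥ log₂(60000) = 15.87
n ≥ 16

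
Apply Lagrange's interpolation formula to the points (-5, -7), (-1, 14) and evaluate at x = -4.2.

Lagrange interpolation formula:
P(x) = Σ yᵢ × Lᵢ(x)
where Lᵢ(x) = Π_{j≠i} (x - xⱼ)/(xᵢ - xⱼ)

L_0(-4.2) = (-4.2 - (-1))/(-5 - (-1)) = 0.800000
L_1(-4.2) = (-4.2 - (-5))/(-1 - (-5)) = 0.200000

P(-4.2) = (-7)×L_0(-4.2) + 14×L_1(-4.2)
P(-4.2) = -2.800000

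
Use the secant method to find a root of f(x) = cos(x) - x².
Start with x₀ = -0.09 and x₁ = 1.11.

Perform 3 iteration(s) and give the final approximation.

f(x) = cos(x) - x²
x₀ = -0.09, x₁ = 1.11

Secant formula: x_{n+1} = x_n - f(x_n)(x_n - x_{n-1})/(f(x_n) - f(x_{n-1}))

Iteration 1:
  f(-0.090000) = 0.987853
  f(1.110000) = -0.787438
  x_2 = 1.110000 - (-0.787438)×(1.110000 - (-0.090000))/(-0.787438 - 0.987853)
       = 0.577735
Iteration 2:
  f(1.110000) = -0.787438
  f(0.577735) = 0.503925
  x_3 = 0.577735 - 0.503925×(0.577735 - 1.110000)/(0.503925 - (-0.787438))
       = 0.785439
Iteration 3:
  f(0.577735) = 0.503925
  f(0.785439) = 0.090164
  x_4 = 0.785439 - 0.090164×(0.785439 - 0.577735)/(0.090164 - 0.503925)
       = 0.830700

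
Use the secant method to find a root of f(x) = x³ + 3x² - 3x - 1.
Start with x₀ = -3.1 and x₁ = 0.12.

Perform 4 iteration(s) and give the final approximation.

f(x) = x³ + 3x² - 3x - 1
x₀ = -3.1, x₁ = 0.12

Secant formula: x_{n+1} = x_n - f(x_n)(x_n - x_{n-1})/(f(x_n) - f(x_{n-1}))

Iteration 1:
  f(-3.100000) = 7.339000
  f(0.120000) = -1.315072
  x_2 = 0.120000 - (-1.315072)×(0.120000 - (-3.100000))/(-1.315072 - 7.339000)
       = -0.369311
Iteration 2:
  f(0.120000) = -1.315072
  f(-0.369311) = 0.466734
  x_3 = -0.369311 - 0.466734×(-0.369311 - 0.120000)/(0.466734 - (-1.315072))
       = -0.241139
Iteration 3:
  f(-0.369311) = 0.466734
  f(-0.241139) = -0.116162
  x_4 = -0.241139 - (-0.116162)×(-0.241139 - (-0.369311))/(-0.116162 - 0.466734)
       = -0.266681
Iteration 4:
  f(-0.241139) = -0.116162
  f(-0.266681) = -0.005565
  x_5 = -0.266681 - (-0.005565)×(-0.266681 - (-0.241139))/(-0.005565 - (-0.116162))
       = -0.267967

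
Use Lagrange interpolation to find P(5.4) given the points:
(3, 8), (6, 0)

Lagrange interpolation formula:
P(x) = Σ yᵢ × Lᵢ(x)
where Lᵢ(x) = Π_{j≠i} (x - xⱼ)/(xᵢ - xⱼ)

L_0(5.4) = (5.4 - 6)/(3 - 6) = 0.200000
L_1(5.4) = (5.4 - 3)/(6 - 3) = 0.800000

P(5.4) = 8×L_0(5.4) + 0×L_1(5.4)
P(5.4) = 1.600000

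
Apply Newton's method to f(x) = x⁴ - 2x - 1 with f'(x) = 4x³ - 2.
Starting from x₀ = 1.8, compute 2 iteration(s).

f(x) = x⁴ - 2x - 1
f'(x) = 4x³ - 2
x₀ = 1.8

Newton-Raphson formula: x_{n+1} = x_n - f(x_n)/f'(x_n)

Iteration 1:
  f(1.800000) = 5.897600
  f'(1.800000) = 21.328000
  x_1 = 1.800000 - 5.897600/21.328000 = 1.523481
Iteration 2:
  f(1.523481) = 1.340051
  f'(1.523481) = 12.143960
  x_2 = 1.523481 - 1.340051/12.143960 = 1.413134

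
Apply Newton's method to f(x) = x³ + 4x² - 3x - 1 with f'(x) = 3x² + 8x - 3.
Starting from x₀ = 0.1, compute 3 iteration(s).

f(x) = x³ + 4x² - 3x - 1
f'(x) = 3x² + 8x - 3
x₀ = 0.1

Newton-Raphson formula: x_{n+1} = x_n - f(x_n)/f'(x_n)

Iteration 1:
  f(0.100000) = -1.259000
  f'(0.100000) = -2.170000
  x_1 = 0.100000 - (-1.259000)/(-2.170000) = -0.480184
Iteration 2:
  f(-0.480184) = 1.252142
  f'(-0.480184) = -6.149744
  x_2 = -0.480184 - 1.252142/(-6.149744) = -0.276576
Iteration 3:
  f(-0.276576) = 0.114547
  f'(-0.276576) = -4.983123
  x_3 = -0.276576 - 0.114547/(-4.983123) = -0.253589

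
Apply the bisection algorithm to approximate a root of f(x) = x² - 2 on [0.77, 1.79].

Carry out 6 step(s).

f(x) = x² - 2
Initial interval: [0.77, 1.79]

Iteration 1:
  c_1 = (0.770000 + 1.790000)/2 = 1.280000
  f(c_1) = f(1.280000) = -0.361600
  f(a) × f(c) ≥ 0, new interval: [1.280000, 1.790000]
Iteration 2:
  c_2 = (1.280000 + 1.790000)/2 = 1.535000
  f(c_2) = f(1.535000) = 0.356225
  f(a) × f(c) < 0, new interval: [1.280000, 1.535000]
Iteration 3:
  c_3 = (1.280000 + 1.535000)/2 = 1.407500
  f(c_3) = f(1.407500) = -0.018944
  f(a) × f(c) ≥ 0, new interval: [1.407500, 1.535000]
Iteration 4:
  c_4 = (1.407500 + 1.535000)/2 = 1.471250
  f(c_4) = f(1.471250) = 0.164577
  f(a) × f(c) < 0, new interval: [1.407500, 1.471250]
Iteration 5:
  c_5 = (1.407500 + 1.471250)/2 = 1.439375
  f(c_5) = f(1.439375) = 0.071800
  f(a) × f(c) < 0, new interval: [1.407500, 1.439375]
Iteration 6:
  c_6 = (1.407500 + 1.439375)/2 = 1.423438
  f(c_6) = f(1.423438) = 0.026174
  f(a) × f(c) < 0, new interval: [1.407500, 1.423438]

After 6 iteration(s), the approximation is c_6 = 1.423438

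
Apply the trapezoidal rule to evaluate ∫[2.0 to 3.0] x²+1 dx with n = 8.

f(x) = x²+1
a = 2.0, b = 3.0, n = 8
h = (b - a)/n = 0.125000

Trapezoidal rule: (h/2)[f(x₀) + 2f(x₁) + 2f(x₂) + ... + f(xₙ)]

x_0 = 2.0000, f(x_0) = 5.000000, coefficient = 1
x_1 = 2.1250, f(x_1) = 5.515625, coefficient = 2
x_2 = 2.2500, f(x_2) = 6.062500, coefficient = 2
x_3 = 2.3750, f(x_3) = 6.640625, coefficient = 2
x_4 = 2.5000, f(x_4) = 7.250000, coefficient = 2
x_5 = 2.6250, f(x_5) = 7.890625, coefficient = 2
x_6 = 2.7500, f(x_6) = 8.562500, coefficient = 2
x_7 = 2.8750, f(x_7) = 9.265625, coefficient = 2
x_8 = 3.0000, f(x_8) = 10.000000, coefficient = 1

I ≈ (0.125000/2) × 117.375000 = 7.335938
Exact value: 7.333333
Error: 0.002604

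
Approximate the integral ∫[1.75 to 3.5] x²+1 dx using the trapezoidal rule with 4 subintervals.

f(x) = x²+1
a = 1.75, b = 3.5, n = 4
h = (b - a)/n = 0.437500

Trapezoidal rule: (h/2)[f(x₀) + 2f(x₁) + 2f(x₂) + ... + f(xₙ)]

x_0 = 1.7500, f(x_0) = 4.062500, coefficient = 1
x_1 = 2.1875, f(x_1) = 5.785156, coefficient = 2
x_2 = 2.6250, f(x_2) = 7.890625, coefficient = 2
x_3 = 3.0625, f(x_3) = 10.378906, coefficient = 2
x_4 = 3.5000, f(x_4) = 13.250000, coefficient = 1

I ≈ (0.437500/2) × 65.421875 = 14.311035
Exact value: 14.255208
Error: 0.055827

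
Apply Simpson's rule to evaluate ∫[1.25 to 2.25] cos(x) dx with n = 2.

f(x) = cos(x)
a = 1.25, b = 2.25, n = 2
h = (b - a)/n = 0.500000

Simpson's rule: (h/3)[f(x₀) + 4f(x₁) + 2f(x₂) + ... + f(xₙ)]

x_0 = 1.2500, f(x_0) = 0.315322, coefficient = 1
x_1 = 1.7500, f(x_1) = -0.178246, coefficient = 4
x_2 = 2.2500, f(x_2) = -0.628174, coefficient = 1

I ≈ (0.500000/3) × -1.025835 = -0.170973
Exact value: -0.170911
Error: 0.000061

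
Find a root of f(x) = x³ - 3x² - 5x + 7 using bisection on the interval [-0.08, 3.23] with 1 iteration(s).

f(x) = x³ - 3x² - 5x + 7
Initial interval: [-0.08, 3.23]

Iteration 1:
  c_1 = (-0.080000 + 3.230000)/2 = 1.575000
  f(c_1) = f(1.575000) = -4.409891
  f(a) × f(c) < 0, new interval: [-0.080000, 1.575000]

After 1 iteration(s), the approximation is c_1 = 1.575000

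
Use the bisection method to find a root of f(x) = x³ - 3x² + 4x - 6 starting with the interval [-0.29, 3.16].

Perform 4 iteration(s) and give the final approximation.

f(x) = x³ - 3x² + 4x - 6
Initial interval: [-0.29, 3.16]

Iteration 1:
  c_1 = (-0.290000 + 3.160000)/2 = 1.435000
  f(c_1) = f(1.435000) = -3.482687
  f(a) × f(c) ≥ 0, new interval: [1.435000, 3.160000]
Iteration 2:
  c_2 = (1.435000 + 3.160000)/2 = 2.297500
  f(c_2) = f(2.297500) = -0.518151
  f(a) × f(c) ≥ 0, new interval: [2.297500, 3.160000]
Iteration 3:
  c_3 = (2.297500 + 3.160000)/2 = 2.728750
  f(c_3) = f(2.728750) = 2.895252
  f(a) × f(c) < 0, new interval: [2.297500, 2.728750]
Iteration 4:
  c_4 = (2.297500 + 2.728750)/2 = 2.513125
  f(c_4) = f(2.513125) = 0.977496
  f(a) × f(c) < 0, new interval: [2.297500, 2.513125]

After 4 iteration(s), the approximation is c_4 = 2.513125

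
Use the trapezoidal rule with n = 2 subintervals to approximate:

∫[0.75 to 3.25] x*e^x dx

f(x) = x*e^x
a = 0.75, b = 3.25, n = 2
h = (b - a)/n = 1.250000

Trapezoidal rule: (h/2)[f(x₀) + 2f(x₁) + 2f(x₂) + ... + f(xₙ)]

x_0 = 0.7500, f(x_0) = 1.587750, coefficient = 1
x_1 = 2.0000, f(x_1) = 14.778112, coefficient = 2
x_2 = 3.2500, f(x_2) = 83.818605, coefficient = 1

I ≈ (1.250000/2) × 114.962579 = 71.851612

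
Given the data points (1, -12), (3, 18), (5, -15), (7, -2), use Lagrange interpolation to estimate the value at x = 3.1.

Lagrange interpolation formula:
P(x) = Σ yᵢ × Lᵢ(x)
where Lᵢ(x) = Π_{j≠i} (x - xⱼ)/(xᵢ - xⱼ)

L_0(3.1) = (3.1 - 3)/(1 - 3) × (3.1 - 5)/(1 - 5) × (3.1 - 7)/(1 - 7) = -0.015438
L_1(3.1) = (3.1 - 1)/(3 - 1) × (3.1 - 5)/(3 - 5) × (3.1 - 7)/(3 - 7) = 0.972562
L_2(3.1) = (3.1 - 1)/(5 - 1) × (3.1 - 3)/(5 - 3) × (3.1 - 7)/(5 - 7) = 0.051188
L_3(3.1) = (3.1 - 1)/(7 - 1) × (3.1 - 3)/(7 - 3) × (3.1 - 5)/(7 - 5) = -0.008313

P(3.1) = (-12)×L_0(3.1) + 18×L_1(3.1) + (-15)×L_2(3.1) + (-2)×L_3(3.1)
P(3.1) = 16.940187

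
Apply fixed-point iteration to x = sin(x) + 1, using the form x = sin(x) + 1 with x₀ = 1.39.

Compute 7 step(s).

Equation: x = sin(x) + 1
Fixed-point form: x = sin(x) + 1
x₀ = 1.39

x_1 = g(1.390000) = 1.983701
x_2 = g(1.983701) = 1.915959
x_3 = g(1.915959) = 1.941020
x_4 = g(1.941020) = 1.932246
x_5 = g(1.932246) = 1.935385
x_6 = g(1.935385) = 1.934270
x_7 = g(1.934270) = 1.934667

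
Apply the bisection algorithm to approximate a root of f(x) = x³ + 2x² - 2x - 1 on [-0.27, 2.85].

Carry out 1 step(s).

f(x) = x³ + 2x² - 2x - 1
Initial interval: [-0.27, 2.85]

Iteration 1:
  c_1 = (-0.270000 + 2.850000)/2 = 1.290000
  f(c_1) = f(1.290000) = 1.894889
  f(a) × f(c) < 0, new interval: [-0.270000, 1.290000]

After 1 iteration(s), the approximation is c_1 = 1.290000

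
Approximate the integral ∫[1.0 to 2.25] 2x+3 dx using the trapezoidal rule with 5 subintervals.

f(x) = 2x+3
a = 1.0, b = 2.25, n = 5
h = (b - a)/n = 0.250000

Trapezoidal rule: (h/2)[f(x₀) + 2f(x₁) + 2f(x₂) + ... + f(xₙ)]

x_0 = 1.0000, f(x_0) = 5.000000, coefficient = 1
x_1 = 1.2500, f(x_1) = 5.500000, coefficient = 2
x_2 = 1.5000, f(x_2) = 6.000000, coefficient = 2
x_3 = 1.7500, f(x_3) = 6.500000, coefficient = 2
x_4 = 2.0000, f(x_4) = 7.000000, coefficient = 2
x_5 = 2.2500, f(x_5) = 7.500000, coefficient = 1

I ≈ (0.250000/2) × 62.500000 = 7.812500
Exact value: 7.812500
Error: 0.000000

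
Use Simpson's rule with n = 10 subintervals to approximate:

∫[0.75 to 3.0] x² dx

f(x) = x²
a = 0.75, b = 3.0, n = 10
h = (b - a)/n = 0.225000

Simpson's rule: (h/3)[f(x₀) + 4f(x₁) + 2f(x₂) + ... + f(xₙ)]

x_0 = 0.7500, f(x_0) = 0.562500, coefficient = 1
x_1 = 0.9750, f(x_1) = 0.950625, coefficient = 4
x_2 = 1.2000, f(x_2) = 1.440000, coefficient = 2
x_3 = 1.4250, f(x_3) = 2.030625, coefficient = 4
x_4 = 1.6500, f(x_4) = 2.722500, coefficient = 2
x_5 = 1.8750, f(x_5) = 3.515625, coefficient = 4
x_6 = 2.1000, f(x_6) = 4.410000, coefficient = 2
x_7 = 2.3250, f(x_7) = 5.405625, coefficient = 4
x_8 = 2.5500, f(x_8) = 6.502500, coefficient = 2
x_9 = 2.7750, f(x_9) = 7.700625, coefficient = 4
x_10 = 3.0000, f(x_10) = 9.000000, coefficient = 1

I ≈ (0.225000/3) × 118.125000 = 8.859375
Exact value: 8.859375
Error: 0.000000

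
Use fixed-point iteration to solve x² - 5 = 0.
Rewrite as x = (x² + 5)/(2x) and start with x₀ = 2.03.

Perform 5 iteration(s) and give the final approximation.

Equation: x² - 5 = 0
Fixed-point form: x = (x² + 5)/(2x)
x₀ = 2.03

x_1 = g(2.030000) = 2.246527
x_2 = g(2.246527) = 2.236092
x_3 = g(2.236092) = 2.236068
x_4 = g(2.236068) = 2.236068
x_5 = g(2.236068) = 2.236068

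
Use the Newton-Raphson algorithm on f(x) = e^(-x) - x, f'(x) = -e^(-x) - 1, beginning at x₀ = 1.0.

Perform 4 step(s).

f(x) = e^(-x) - x
f'(x) = -e^(-x) - 1
x₀ = 1.0

Newton-Raphson formula: x_{n+1} = x_n - f(x_n)/f'(x_n)

Iteration 1:
  f(1.000000) = -0.632121
  f'(1.000000) = -1.367879
  x_1 = 1.000000 - (-0.632121)/(-1.367879) = 0.537883
Iteration 2:
  f(0.537883) = 0.046100
  f'(0.537883) = -1.583983
  x_2 = 0.537883 - 0.046100/(-1.583983) = 0.566987
Iteration 3:
  f(0.566987) = 0.000245
  f'(0.566987) = -1.567232
  x_3 = 0.566987 - 0.000245/(-1.567232) = 0.567143
Iteration 4:
  f(0.567143) = 0.000000
  f'(0.567143) = -1.567143
  x_4 = 0.567143 - 0.000000/(-1.567143) = 0.567143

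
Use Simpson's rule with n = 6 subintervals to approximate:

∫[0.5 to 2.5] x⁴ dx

f(x) = x⁴
a = 0.5, b = 2.5, n = 6
h = (b - a)/n = 0.333333

Simpson's rule: (h/3)[f(x₀) + 4f(x₁) + 2f(x₂) + ... + f(xₙ)]

x_0 = 0.5000, f(x_0) = 0.062500, coefficient = 1
x_1 = 0.8333, f(x_1) = 0.482253, coefficient = 4
x_2 = 1.1667, f(x_2) = 1.852623, coefficient = 2
x_3 = 1.5000, f(x_3) = 5.062500, coefficient = 4
x_4 = 1.8333, f(x_4) = 11.297068, coefficient = 2
x_5 = 2.1667, f(x_5) = 22.037809, coefficient = 4
x_6 = 2.5000, f(x_6) = 39.062500, coefficient = 1

I ≈ (0.333333/3) × 175.754630 = 19.528292
Exact value: 19.525000
Error: 0.003292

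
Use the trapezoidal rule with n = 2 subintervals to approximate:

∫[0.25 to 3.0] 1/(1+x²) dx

f(x) = 1/(1+x²)
a = 0.25, b = 3.0, n = 2
h = (b - a)/n = 1.375000

Trapezoidal rule: (h/2)[f(x₀) + 2f(x₁) + 2f(x₂) + ... + f(xₙ)]

x_0 = 0.2500, f(x_0) = 0.941176, coefficient = 1
x_1 = 1.6250, f(x_1) = 0.274678, coefficient = 2
x_2 = 3.0000, f(x_2) = 0.100000, coefficient = 1

I ≈ (1.375000/2) × 1.590533 = 1.093491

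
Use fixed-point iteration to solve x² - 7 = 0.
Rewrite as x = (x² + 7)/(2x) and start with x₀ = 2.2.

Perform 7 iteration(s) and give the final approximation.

Equation: x² - 7 = 0
Fixed-point form: x = (x² + 7)/(2x)
x₀ = 2.2

x_1 = g(2.200000) = 2.690909
x_2 = g(2.690909) = 2.646130
x_3 = g(2.646130) = 2.645751
x_4 = g(2.645751) = 2.645751
x_5 = g(2.645751) = 2.645751
x_6 = g(2.645751) = 2.645751
x_7 = g(2.645751) = 2.645751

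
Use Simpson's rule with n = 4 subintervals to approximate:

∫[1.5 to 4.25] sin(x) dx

f(x) = sin(x)
a = 1.5, b = 4.25, n = 4
h = (b - a)/n = 0.687500

Simpson's rule: (h/3)[f(x₀) + 4f(x₁) + 2f(x₂) + ... + f(xₙ)]

x_0 = 1.5000, f(x_0) = 0.997495, coefficient = 1
x_1 = 2.1875, f(x_1) = 0.815789, coefficient = 4
x_2 = 2.8750, f(x_2) = 0.263446, coefficient = 2
x_3 = 3.5625, f(x_3) = -0.408589, coefficient = 4
x_4 = 4.2500, f(x_4) = -0.894989, coefficient = 1

I ≈ (0.687500/3) × 2.258200 = 0.517504
Exact value: 0.516825
Error: 0.000679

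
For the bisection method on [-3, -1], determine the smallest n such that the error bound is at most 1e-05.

We need (b-a)/2^n ≤ 1e-05
(-1 - (-3))/2^n ≤ 1e-05
2/2^n ≤ 1e-05
2^n ≥ 200000
n ≥ log₂(200000) = 17.61
n ≥ 18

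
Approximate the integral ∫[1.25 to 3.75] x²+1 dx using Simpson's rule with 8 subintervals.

f(x) = x²+1
a = 1.25, b = 3.75, n = 8
h = (b - a)/n = 0.312500

Simpson's rule: (h/3)[f(x₀) + 4f(x₁) + 2f(x₂) + ... + f(xₙ)]

x_0 = 1.2500, f(x_0) = 2.562500, coefficient = 1
x_1 = 1.5625, f(x_1) = 3.441406, coefficient = 4
x_2 = 1.8750, f(x_2) = 4.515625, coefficient = 2
x_3 = 2.1875, f(x_3) = 5.785156, coefficient = 4
x_4 = 2.5000, f(x_4) = 7.250000, coefficient = 2
x_5 = 2.8125, f(x_5) = 8.910156, coefficient = 4
x_6 = 3.1250, f(x_6) = 10.765625, coefficient = 2
x_7 = 3.4375, f(x_7) = 12.816406, coefficient = 4
x_8 = 3.7500, f(x_8) = 15.062500, coefficient = 1

I ≈ (0.312500/3) × 186.500000 = 19.427083
Exact value: 19.427083
Error: 0.000000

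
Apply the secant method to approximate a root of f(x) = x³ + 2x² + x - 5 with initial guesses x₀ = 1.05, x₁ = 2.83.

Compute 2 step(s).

f(x) = x³ + 2x² + x - 5
x₀ = 1.05, x₁ = 2.83

Secant formula: x_{n+1} = x_n - f(x_n)(x_n - x_{n-1})/(f(x_n) - f(x_{n-1}))

Iteration 1:
  f(1.050000) = -0.587375
  f(2.830000) = 36.512987
  x_2 = 2.830000 - 36.512987×(2.830000 - 1.050000)/(36.512987 - (-0.587375))
       = 1.078181
Iteration 2:
  f(2.830000) = 36.512987
  f(1.078181) = -0.343512
  x_3 = 1.078181 - (-0.343512)×(1.078181 - 2.830000)/(-0.343512 - 36.512987)
       = 1.094508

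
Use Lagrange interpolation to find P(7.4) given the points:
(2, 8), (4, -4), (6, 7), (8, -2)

Lagrange interpolation formula:
P(x) = Σ yᵢ × Lᵢ(x)
where Lᵢ(x) = Π_{j≠i} (x - xⱼ)/(xᵢ - xⱼ)

L_0(7.4) = (7.4 - 4)/(2 - 4) × (7.4 - 6)/(2 - 6) × (7.4 - 8)/(2 - 8) = 0.059500
L_1(7.4) = (7.4 - 2)/(4 - 2) × (7.4 - 6)/(4 - 6) × (7.4 - 8)/(4 - 8) = -0.283500
L_2(7.4) = (7.4 - 2)/(6 - 2) × (7.4 - 4)/(6 - 4) × (7.4 - 8)/(6 - 8) = 0.688500
L_3(7.4) = (7.4 - 2)/(8 - 2) × (7.4 - 4)/(8 - 4) × (7.4 - 6)/(8 - 6) = 0.535500

P(7.4) = 8×L_0(7.4) + (-4)×L_1(7.4) + 7×L_2(7.4) + (-2)×L_3(7.4)
P(7.4) = 5.358500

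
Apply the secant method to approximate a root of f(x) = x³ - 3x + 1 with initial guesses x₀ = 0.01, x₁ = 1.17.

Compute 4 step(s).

f(x) = x³ - 3x + 1
x₀ = 0.01, x₁ = 1.17

Secant formula: x_{n+1} = x_n - f(x_n)(x_n - x_{n-1})/(f(x_n) - f(x_{n-1}))

Iteration 1:
  f(0.010000) = 0.970001
  f(1.170000) = -0.908387
  x_2 = 1.170000 - (-0.908387)×(1.170000 - 0.010000)/(-0.908387 - 0.970001)
       = 0.609025
Iteration 2:
  f(1.170000) = -0.908387
  f(0.609025) = -0.601180
  x_3 = 0.609025 - (-0.601180)×(0.609025 - 1.170000)/(-0.601180 - (-0.908387))
       = -0.488762
Iteration 3:
  f(0.609025) = -0.601180
  f(-0.488762) = 2.349526
  x_4 = -0.488762 - 2.349526×(-0.488762 - 0.609025)/(2.349526 - (-0.601180))
       = 0.385361
Iteration 4:
  f(-0.488762) = 2.349526
  f(0.385361) = -0.098854
  x_5 = 0.385361 - (-0.098854)×(0.385361 - (-0.488762))/(-0.098854 - 2.349526)
       = 0.350067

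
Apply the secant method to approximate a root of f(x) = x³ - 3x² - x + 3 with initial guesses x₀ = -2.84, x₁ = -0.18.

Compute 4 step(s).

f(x) = x³ - 3x² - x + 3
x₀ = -2.84, x₁ = -0.18

Secant formula: x_{n+1} = x_n - f(x_n)(x_n - x_{n-1})/(f(x_n) - f(x_{n-1}))

Iteration 1:
  f(-2.840000) = -41.263104
  f(-0.180000) = 3.076968
  x_2 = -0.180000 - 3.076968×(-0.180000 - (-2.840000))/(3.076968 - (-41.263104))
       = -0.364590
Iteration 2:
  f(-0.180000) = 3.076968
  f(-0.364590) = 2.917349
  x_3 = -0.364590 - 2.917349×(-0.364590 - (-0.180000))/(2.917349 - 3.076968)
       = -3.738331
Iteration 3:
  f(-0.364590) = 2.917349
  f(-3.738331) = -87.430670
  x_4 = -3.738331 - (-87.430670)×(-3.738331 - (-0.364590))/(-87.430670 - 2.917349)
       = -0.473529
Iteration 4:
  f(-3.738331) = -87.430670
  f(-0.473529) = 2.694662
  x_5 = -0.473529 - 2.694662×(-0.473529 - (-3.738331))/(2.694662 - (-87.430670))
       = -0.571143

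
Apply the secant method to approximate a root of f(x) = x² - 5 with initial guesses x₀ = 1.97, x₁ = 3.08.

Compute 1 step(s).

f(x) = x² - 5
x₀ = 1.97, x₁ = 3.08

Secant formula: x_{n+1} = x_n - f(x_n)(x_n - x_{n-1})/(f(x_n) - f(x_{n-1}))

Iteration 1:
  f(1.970000) = -1.119100
  f(3.080000) = 4.486400
  x_2 = 3.080000 - 4.486400×(3.080000 - 1.970000)/(4.486400 - (-1.119100))
       = 2.191604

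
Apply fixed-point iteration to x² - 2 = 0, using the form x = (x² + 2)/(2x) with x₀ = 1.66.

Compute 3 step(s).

Equation: x² - 2 = 0
Fixed-point form: x = (x² + 2)/(2x)
x₀ = 1.66

x_1 = g(1.660000) = 1.432410
x_2 = g(1.432410) = 1.414329
x_3 = g(1.414329) = 1.414214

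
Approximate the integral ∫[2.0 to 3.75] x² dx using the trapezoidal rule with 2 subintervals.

f(x) = x²
a = 2.0, b = 3.75, n = 2
h = (b - a)/n = 0.875000

Trapezoidal rule: (h/2)[f(x₀) + 2f(x₁) + 2f(x₂) + ... + f(xₙ)]

x_0 = 2.0000, f(x_0) = 4.000000, coefficient = 1
x_1 = 2.8750, f(x_1) = 8.265625, coefficient = 2
x_2 = 3.7500, f(x_2) = 14.062500, coefficient = 1

I ≈ (0.875000/2) × 34.593750 = 15.134766
Exact value: 14.911458
Error: 0.223307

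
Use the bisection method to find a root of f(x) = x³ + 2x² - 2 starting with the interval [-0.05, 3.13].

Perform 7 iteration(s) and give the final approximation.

f(x) = x³ + 2x² - 2
Initial interval: [-0.05, 3.13]

Iteration 1:
  c_1 = (-0.050000 + 3.130000)/2 = 1.540000
  f(c_1) = f(1.540000) = 6.395464
  f(a) × f(c) < 0, new interval: [-0.050000, 1.540000]
Iteration 2:
  c_2 = (-0.050000 + 1.540000)/2 = 0.745000
  f(c_2) = f(0.745000) = -0.476456
  f(a) × f(c) ≥ 0, new interval: [0.745000, 1.540000]
Iteration 3:
  c_3 = (0.745000 + 1.540000)/2 = 1.142500
  f(c_3) = f(1.142500) = 2.101925
  f(a) × f(c) < 0, new interval: [0.745000, 1.142500]
Iteration 4:
  c_4 = (0.745000 + 1.142500)/2 = 0.943750
  f(c_4) = f(0.943750) = 0.621892
  f(a) × f(c) < 0, new interval: [0.745000, 0.943750]
Iteration 5:
  c_5 = (0.745000 + 0.943750)/2 = 0.844375
  f(c_5) = f(0.844375) = 0.027952
  f(a) × f(c) < 0, new interval: [0.745000, 0.844375]
Iteration 6:
  c_6 = (0.745000 + 0.844375)/2 = 0.794687
  f(c_6) = f(0.794687) = -0.235076
  f(a) × f(c) ≥ 0, new interval: [0.794687, 0.844375]
Iteration 7:
  c_7 = (0.794687 + 0.844375)/2 = 0.819531
  f(c_7) = f(0.819531) = -0.106314
  f(a) × f(c) ≥ 0, new interval: [0.819531, 0.844375]

After 7 iteration(s), the approximation is c_7 = 0.819531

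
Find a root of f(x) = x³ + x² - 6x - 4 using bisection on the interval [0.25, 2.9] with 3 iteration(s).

f(x) = x³ + x² - 6x - 4
Initial interval: [0.25, 2.9]

Iteration 1:
  c_1 = (0.250000 + 2.900000)/2 = 1.575000
  f(c_1) = f(1.575000) = -7.062391
  f(a) × f(c) ≥ 0, new interval: [1.575000, 2.900000]
Iteration 2:
  c_2 = (1.575000 + 2.900000)/2 = 2.237500
  f(c_2) = f(2.237500) = -1.216760
  f(a) × f(c) ≥ 0, new interval: [2.237500, 2.900000]
Iteration 3:
  c_3 = (2.237500 + 2.900000)/2 = 2.568750
  f(c_3) = f(2.568750) = 4.135813
  f(a) × f(c) < 0, new interval: [2.237500, 2.568750]

After 3 iteration(s), the approximation is c_3 = 2.568750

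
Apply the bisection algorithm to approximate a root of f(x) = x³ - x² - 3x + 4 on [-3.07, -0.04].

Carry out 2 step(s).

f(x) = x³ - x² - 3x + 4
Initial interval: [-3.07, -0.04]

Iteration 1:
  c_1 = (-3.070000 + (-0.040000))/2 = -1.555000
  f(c_1) = f(-1.555000) = 2.486946
  f(a) × f(c) < 0, new interval: [-3.070000, -1.555000]
Iteration 2:
  c_2 = (-3.070000 + (-1.555000))/2 = -2.312500
  f(c_2) = f(-2.312500) = -6.776611
  f(a) × f(c) ≥ 0, new interval: [-2.312500, -1.555000]

After 2 iteration(s), the approximation is c_2 = -2.312500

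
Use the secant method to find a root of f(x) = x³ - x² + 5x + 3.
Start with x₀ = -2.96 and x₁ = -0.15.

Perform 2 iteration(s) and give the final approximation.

f(x) = x³ - x² + 5x + 3
x₀ = -2.96, x₁ = -0.15

Secant formula: x_{n+1} = x_n - f(x_n)(x_n - x_{n-1})/(f(x_n) - f(x_{n-1}))

Iteration 1:
  f(-2.960000) = -46.495936
  f(-0.150000) = 2.224125
  x_2 = -0.150000 - 2.224125×(-0.150000 - (-2.960000))/(2.224125 - (-46.495936))
       = -0.278280
Iteration 2:
  f(-0.150000) = 2.224125
  f(-0.278280) = 1.509612
  x_3 = -0.278280 - 1.509612×(-0.278280 - (-0.150000))/(1.509612 - 2.224125)
       = -0.549307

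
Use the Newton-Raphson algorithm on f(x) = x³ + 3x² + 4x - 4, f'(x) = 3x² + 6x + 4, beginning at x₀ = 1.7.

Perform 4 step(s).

f(x) = x³ + 3x² + 4x - 4
f'(x) = 3x² + 6x + 4
x₀ = 1.7

Newton-Raphson formula: x_{n+1} = x_n - f(x_n)/f'(x_n)

Iteration 1:
  f(1.700000) = 16.383000
  f'(1.700000) = 22.870000
  x_1 = 1.700000 - 16.383000/22.870000 = 0.983647
Iteration 2:
  f(0.983647) = 3.789007
  f'(0.983647) = 12.804563
  x_2 = 0.983647 - 3.789007/12.804563 = 0.687736
Iteration 3:
  f(0.687736) = 0.495172
  f'(0.687736) = 9.545358
  x_3 = 0.687736 - 0.495172/9.545358 = 0.635860
Iteration 4:
  f(0.635860) = 0.013486
  f'(0.635860) = 9.028117
  x_4 = 0.635860 - 0.013486/9.028117 = 0.634367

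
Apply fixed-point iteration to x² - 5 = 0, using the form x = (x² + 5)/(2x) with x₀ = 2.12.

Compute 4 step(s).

Equation: x² - 5 = 0
Fixed-point form: x = (x² + 5)/(2x)
x₀ = 2.12

x_1 = g(2.120000) = 2.239245
x_2 = g(2.239245) = 2.236070
x_3 = g(2.236070) = 2.236068
x_4 = g(2.236068) = 2.236068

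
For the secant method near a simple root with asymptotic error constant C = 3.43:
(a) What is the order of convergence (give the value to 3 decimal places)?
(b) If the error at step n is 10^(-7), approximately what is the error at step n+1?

(a) Secant method has superlinear convergence with order φ = (1+√5)/2 ≈ 1.618.
    This means |e_{n+1}| ≈ C|e_n|^1.618.

(b) With |e_n| = 10^(-7) and C = 3.43:
    |e_{n+1}| ≈ 3.43 × (10^(-7))^1.618 = 3.43 × 10^(-11.33)

(a) ≈ 1.618 (golden ratio); (b) |e_{n+1}| ≈ 1.618e-11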